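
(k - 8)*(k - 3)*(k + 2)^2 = k^4 - 7*k^3 - 16*k^2 + 52*k + 96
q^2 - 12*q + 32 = (q - 8)*(q - 4)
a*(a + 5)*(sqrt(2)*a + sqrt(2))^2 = 2*a^4 + 14*a^3 + 22*a^2 + 10*a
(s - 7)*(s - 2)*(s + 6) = s^3 - 3*s^2 - 40*s + 84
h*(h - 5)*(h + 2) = h^3 - 3*h^2 - 10*h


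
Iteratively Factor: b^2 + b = (b)*(b + 1)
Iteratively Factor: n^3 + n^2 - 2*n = (n + 2)*(n^2 - n) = n*(n + 2)*(n - 1)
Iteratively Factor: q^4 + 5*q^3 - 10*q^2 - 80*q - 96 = (q - 4)*(q^3 + 9*q^2 + 26*q + 24) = (q - 4)*(q + 4)*(q^2 + 5*q + 6) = (q - 4)*(q + 3)*(q + 4)*(q + 2)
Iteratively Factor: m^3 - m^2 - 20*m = (m)*(m^2 - m - 20) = m*(m + 4)*(m - 5)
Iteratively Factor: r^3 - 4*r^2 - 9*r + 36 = (r + 3)*(r^2 - 7*r + 12) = (r - 4)*(r + 3)*(r - 3)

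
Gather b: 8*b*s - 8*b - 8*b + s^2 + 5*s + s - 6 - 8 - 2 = b*(8*s - 16) + s^2 + 6*s - 16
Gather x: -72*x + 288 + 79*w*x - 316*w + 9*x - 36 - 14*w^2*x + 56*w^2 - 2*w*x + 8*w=56*w^2 - 308*w + x*(-14*w^2 + 77*w - 63) + 252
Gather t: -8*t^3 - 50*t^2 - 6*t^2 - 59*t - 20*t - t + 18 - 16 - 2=-8*t^3 - 56*t^2 - 80*t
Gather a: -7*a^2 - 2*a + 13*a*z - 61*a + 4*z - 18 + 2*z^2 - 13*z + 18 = -7*a^2 + a*(13*z - 63) + 2*z^2 - 9*z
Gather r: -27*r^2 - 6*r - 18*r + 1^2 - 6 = -27*r^2 - 24*r - 5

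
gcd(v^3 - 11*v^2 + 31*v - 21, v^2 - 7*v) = v - 7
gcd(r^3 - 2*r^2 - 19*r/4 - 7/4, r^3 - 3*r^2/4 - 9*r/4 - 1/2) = r + 1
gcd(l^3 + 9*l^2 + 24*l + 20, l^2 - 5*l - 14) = l + 2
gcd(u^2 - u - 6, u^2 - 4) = u + 2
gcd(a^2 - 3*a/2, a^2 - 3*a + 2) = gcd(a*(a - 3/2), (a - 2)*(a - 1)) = 1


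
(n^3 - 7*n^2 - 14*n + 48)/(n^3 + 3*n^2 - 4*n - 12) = (n - 8)/(n + 2)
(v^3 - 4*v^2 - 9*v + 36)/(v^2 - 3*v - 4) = (v^2 - 9)/(v + 1)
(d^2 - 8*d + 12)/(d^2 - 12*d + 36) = (d - 2)/(d - 6)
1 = 1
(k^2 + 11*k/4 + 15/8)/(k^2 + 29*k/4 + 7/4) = (8*k^2 + 22*k + 15)/(2*(4*k^2 + 29*k + 7))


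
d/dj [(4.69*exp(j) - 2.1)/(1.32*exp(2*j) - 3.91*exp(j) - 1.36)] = (-6.1908*exp(2*j) + 5.544*exp(j) - 14.5894)*exp(j)/(1.7424*exp(4*j) - 10.3224*exp(3*j) + 11.6977*exp(2*j) + 10.6352*exp(j) + 1.8496)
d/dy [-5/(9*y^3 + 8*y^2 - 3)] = 5*y*(27*y + 16)/(9*y^3 + 8*y^2 - 3)^2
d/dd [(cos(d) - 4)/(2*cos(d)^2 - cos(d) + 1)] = (-16*cos(d) + cos(2*d) + 4)*sin(d)/(-cos(d) + cos(2*d) + 2)^2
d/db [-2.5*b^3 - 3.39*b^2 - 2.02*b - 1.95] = -7.5*b^2 - 6.78*b - 2.02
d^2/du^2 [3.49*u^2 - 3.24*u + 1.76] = 6.98000000000000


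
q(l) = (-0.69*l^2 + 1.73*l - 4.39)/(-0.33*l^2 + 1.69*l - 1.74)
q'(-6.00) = -0.02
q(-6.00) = 1.67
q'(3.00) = -18.80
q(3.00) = -15.03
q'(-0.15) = 1.12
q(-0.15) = 2.33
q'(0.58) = 5.17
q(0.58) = 4.16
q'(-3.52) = -0.01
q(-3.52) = 1.62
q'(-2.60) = 0.02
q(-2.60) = 1.62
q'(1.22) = 101.71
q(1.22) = 19.52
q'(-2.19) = 0.05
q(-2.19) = 1.64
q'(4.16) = -45.00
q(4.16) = 21.72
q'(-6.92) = -0.02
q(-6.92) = 1.69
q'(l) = (1.73 - 1.38*l)/(-0.33*l^2 + 1.69*l - 1.74) + (0.66*l - 1.69)*(-0.69*l^2 + 1.73*l - 4.39)/(-0.33*l^2 + 1.69*l - 1.74)^2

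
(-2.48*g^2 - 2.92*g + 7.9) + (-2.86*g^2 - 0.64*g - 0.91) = -5.34*g^2 - 3.56*g + 6.99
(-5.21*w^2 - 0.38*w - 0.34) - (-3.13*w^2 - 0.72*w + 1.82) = -2.08*w^2 + 0.34*w - 2.16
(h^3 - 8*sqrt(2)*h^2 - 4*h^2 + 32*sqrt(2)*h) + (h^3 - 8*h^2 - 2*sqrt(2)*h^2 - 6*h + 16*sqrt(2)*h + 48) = 2*h^3 - 10*sqrt(2)*h^2 - 12*h^2 - 6*h + 48*sqrt(2)*h + 48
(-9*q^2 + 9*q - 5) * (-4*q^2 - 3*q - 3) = 36*q^4 - 9*q^3 + 20*q^2 - 12*q + 15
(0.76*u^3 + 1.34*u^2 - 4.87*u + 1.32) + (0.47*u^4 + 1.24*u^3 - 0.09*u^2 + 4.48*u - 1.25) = 0.47*u^4 + 2.0*u^3 + 1.25*u^2 - 0.39*u + 0.0700000000000001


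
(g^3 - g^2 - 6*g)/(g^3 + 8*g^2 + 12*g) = (g - 3)/(g + 6)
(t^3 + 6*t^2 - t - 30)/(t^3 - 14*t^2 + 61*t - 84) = (t^3 + 6*t^2 - t - 30)/(t^3 - 14*t^2 + 61*t - 84)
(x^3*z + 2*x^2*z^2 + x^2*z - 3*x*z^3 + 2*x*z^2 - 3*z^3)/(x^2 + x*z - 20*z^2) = z*(x^3 + 2*x^2*z + x^2 - 3*x*z^2 + 2*x*z - 3*z^2)/(x^2 + x*z - 20*z^2)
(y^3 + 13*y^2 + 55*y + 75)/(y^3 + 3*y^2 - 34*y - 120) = (y^2 + 8*y + 15)/(y^2 - 2*y - 24)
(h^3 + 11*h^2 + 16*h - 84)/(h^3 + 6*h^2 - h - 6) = (h^2 + 5*h - 14)/(h^2 - 1)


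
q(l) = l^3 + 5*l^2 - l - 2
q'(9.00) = 332.00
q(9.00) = 1123.00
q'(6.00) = 167.00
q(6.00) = 388.00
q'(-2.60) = -6.72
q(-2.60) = 16.82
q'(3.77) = 79.34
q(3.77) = 118.88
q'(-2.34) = -7.97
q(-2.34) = 14.91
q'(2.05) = 32.11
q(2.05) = 25.58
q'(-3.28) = -1.52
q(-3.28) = 19.78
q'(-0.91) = -7.62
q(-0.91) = 2.30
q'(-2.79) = -5.55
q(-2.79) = 17.99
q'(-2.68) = -6.25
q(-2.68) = 17.34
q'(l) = 3*l^2 + 10*l - 1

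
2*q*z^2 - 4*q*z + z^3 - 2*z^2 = z*(2*q + z)*(z - 2)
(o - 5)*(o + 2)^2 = o^3 - o^2 - 16*o - 20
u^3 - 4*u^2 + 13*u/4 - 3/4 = (u - 3)*(u - 1/2)^2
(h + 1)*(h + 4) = h^2 + 5*h + 4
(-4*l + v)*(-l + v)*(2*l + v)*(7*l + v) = 56*l^4 - 34*l^3*v - 27*l^2*v^2 + 4*l*v^3 + v^4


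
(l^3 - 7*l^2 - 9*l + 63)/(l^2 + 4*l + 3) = (l^2 - 10*l + 21)/(l + 1)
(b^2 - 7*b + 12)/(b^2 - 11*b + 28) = (b - 3)/(b - 7)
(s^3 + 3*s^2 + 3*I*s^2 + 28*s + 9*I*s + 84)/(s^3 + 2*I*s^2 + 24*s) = (s^2 + s*(3 + 7*I) + 21*I)/(s*(s + 6*I))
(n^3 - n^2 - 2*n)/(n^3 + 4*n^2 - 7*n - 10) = n/(n + 5)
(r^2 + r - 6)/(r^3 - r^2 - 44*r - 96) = (r - 2)/(r^2 - 4*r - 32)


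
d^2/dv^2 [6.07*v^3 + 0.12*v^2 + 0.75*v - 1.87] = 36.42*v + 0.24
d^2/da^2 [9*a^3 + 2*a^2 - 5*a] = 54*a + 4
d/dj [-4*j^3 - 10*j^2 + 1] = 4*j*(-3*j - 5)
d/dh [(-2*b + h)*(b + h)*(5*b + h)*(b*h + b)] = b*(-10*b^3 - 14*b^2*h - 7*b^2 + 12*b*h^2 + 8*b*h + 4*h^3 + 3*h^2)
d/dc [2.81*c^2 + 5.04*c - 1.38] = 5.62*c + 5.04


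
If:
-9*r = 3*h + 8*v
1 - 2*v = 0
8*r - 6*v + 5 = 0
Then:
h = -7/12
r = -1/4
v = 1/2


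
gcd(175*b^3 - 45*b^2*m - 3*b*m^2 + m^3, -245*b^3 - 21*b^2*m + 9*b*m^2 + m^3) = 35*b^2 - 2*b*m - m^2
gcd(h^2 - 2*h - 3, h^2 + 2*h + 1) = h + 1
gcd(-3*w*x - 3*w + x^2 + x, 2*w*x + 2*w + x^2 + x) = x + 1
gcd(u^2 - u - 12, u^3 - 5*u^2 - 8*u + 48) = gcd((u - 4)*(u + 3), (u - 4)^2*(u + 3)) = u^2 - u - 12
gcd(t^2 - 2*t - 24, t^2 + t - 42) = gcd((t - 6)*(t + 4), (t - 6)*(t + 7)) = t - 6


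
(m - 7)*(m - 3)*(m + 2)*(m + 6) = m^4 - 2*m^3 - 47*m^2 + 48*m + 252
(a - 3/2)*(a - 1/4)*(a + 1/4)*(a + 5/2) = a^4 + a^3 - 61*a^2/16 - a/16 + 15/64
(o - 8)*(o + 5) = o^2 - 3*o - 40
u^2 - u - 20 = (u - 5)*(u + 4)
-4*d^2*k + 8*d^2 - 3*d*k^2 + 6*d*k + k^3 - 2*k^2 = (-4*d + k)*(d + k)*(k - 2)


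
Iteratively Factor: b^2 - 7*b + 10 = (b - 5)*(b - 2)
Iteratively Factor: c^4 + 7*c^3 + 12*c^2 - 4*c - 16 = (c + 4)*(c^3 + 3*c^2 - 4) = (c - 1)*(c + 4)*(c^2 + 4*c + 4) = (c - 1)*(c + 2)*(c + 4)*(c + 2)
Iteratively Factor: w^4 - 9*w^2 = (w - 3)*(w^3 + 3*w^2) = w*(w - 3)*(w^2 + 3*w) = w*(w - 3)*(w + 3)*(w)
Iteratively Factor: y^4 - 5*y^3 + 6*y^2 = (y - 3)*(y^3 - 2*y^2) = (y - 3)*(y - 2)*(y^2) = y*(y - 3)*(y - 2)*(y)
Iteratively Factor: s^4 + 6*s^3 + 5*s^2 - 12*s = (s + 4)*(s^3 + 2*s^2 - 3*s) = (s + 3)*(s + 4)*(s^2 - s) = s*(s + 3)*(s + 4)*(s - 1)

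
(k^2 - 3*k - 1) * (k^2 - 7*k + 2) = k^4 - 10*k^3 + 22*k^2 + k - 2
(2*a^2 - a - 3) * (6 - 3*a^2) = -6*a^4 + 3*a^3 + 21*a^2 - 6*a - 18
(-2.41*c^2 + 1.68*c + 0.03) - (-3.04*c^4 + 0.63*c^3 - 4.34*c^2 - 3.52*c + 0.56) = 3.04*c^4 - 0.63*c^3 + 1.93*c^2 + 5.2*c - 0.53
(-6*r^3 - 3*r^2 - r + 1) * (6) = -36*r^3 - 18*r^2 - 6*r + 6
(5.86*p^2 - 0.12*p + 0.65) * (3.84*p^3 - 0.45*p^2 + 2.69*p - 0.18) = 22.5024*p^5 - 3.0978*p^4 + 18.3134*p^3 - 1.6701*p^2 + 1.7701*p - 0.117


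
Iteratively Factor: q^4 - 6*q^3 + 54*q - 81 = (q - 3)*(q^3 - 3*q^2 - 9*q + 27) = (q - 3)^2*(q^2 - 9) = (q - 3)^2*(q + 3)*(q - 3)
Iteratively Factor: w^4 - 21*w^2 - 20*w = (w + 1)*(w^3 - w^2 - 20*w) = (w + 1)*(w + 4)*(w^2 - 5*w) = w*(w + 1)*(w + 4)*(w - 5)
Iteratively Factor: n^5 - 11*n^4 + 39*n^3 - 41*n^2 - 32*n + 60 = (n - 2)*(n^4 - 9*n^3 + 21*n^2 + n - 30) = (n - 2)^2*(n^3 - 7*n^2 + 7*n + 15) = (n - 5)*(n - 2)^2*(n^2 - 2*n - 3) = (n - 5)*(n - 2)^2*(n + 1)*(n - 3)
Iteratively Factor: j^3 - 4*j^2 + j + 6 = (j - 2)*(j^2 - 2*j - 3) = (j - 3)*(j - 2)*(j + 1)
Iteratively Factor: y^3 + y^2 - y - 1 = (y - 1)*(y^2 + 2*y + 1) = (y - 1)*(y + 1)*(y + 1)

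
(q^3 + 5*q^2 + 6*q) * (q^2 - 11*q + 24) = q^5 - 6*q^4 - 25*q^3 + 54*q^2 + 144*q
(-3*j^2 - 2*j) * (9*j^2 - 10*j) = -27*j^4 + 12*j^3 + 20*j^2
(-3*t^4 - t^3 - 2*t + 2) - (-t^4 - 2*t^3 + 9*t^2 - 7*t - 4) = -2*t^4 + t^3 - 9*t^2 + 5*t + 6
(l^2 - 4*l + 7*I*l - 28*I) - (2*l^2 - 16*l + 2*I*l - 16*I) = -l^2 + 12*l + 5*I*l - 12*I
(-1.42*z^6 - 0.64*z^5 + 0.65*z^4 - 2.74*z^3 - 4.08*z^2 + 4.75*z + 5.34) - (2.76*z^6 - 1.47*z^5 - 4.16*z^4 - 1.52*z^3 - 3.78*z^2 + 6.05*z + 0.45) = -4.18*z^6 + 0.83*z^5 + 4.81*z^4 - 1.22*z^3 - 0.3*z^2 - 1.3*z + 4.89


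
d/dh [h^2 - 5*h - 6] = 2*h - 5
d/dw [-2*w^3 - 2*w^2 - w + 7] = -6*w^2 - 4*w - 1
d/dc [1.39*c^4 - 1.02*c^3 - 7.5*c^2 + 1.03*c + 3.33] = 5.56*c^3 - 3.06*c^2 - 15.0*c + 1.03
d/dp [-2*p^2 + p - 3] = 1 - 4*p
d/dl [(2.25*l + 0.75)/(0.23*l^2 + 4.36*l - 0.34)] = (0.5175*l^2 + 9.81*l - (0.46*l + 4.36)*(2.25*l + 0.75) - 0.765)/(0.23*l^2 + 4.36*l - 0.34)^2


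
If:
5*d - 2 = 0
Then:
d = 2/5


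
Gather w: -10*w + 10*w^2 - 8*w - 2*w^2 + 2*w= 8*w^2 - 16*w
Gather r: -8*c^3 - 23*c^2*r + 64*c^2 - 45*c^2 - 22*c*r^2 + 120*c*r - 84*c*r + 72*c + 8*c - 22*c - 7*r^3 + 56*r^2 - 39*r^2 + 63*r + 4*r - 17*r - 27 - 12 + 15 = -8*c^3 + 19*c^2 + 58*c - 7*r^3 + r^2*(17 - 22*c) + r*(-23*c^2 + 36*c + 50) - 24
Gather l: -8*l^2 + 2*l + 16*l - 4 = -8*l^2 + 18*l - 4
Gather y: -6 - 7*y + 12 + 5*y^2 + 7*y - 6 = 5*y^2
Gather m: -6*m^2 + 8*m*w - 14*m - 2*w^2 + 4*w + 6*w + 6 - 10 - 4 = -6*m^2 + m*(8*w - 14) - 2*w^2 + 10*w - 8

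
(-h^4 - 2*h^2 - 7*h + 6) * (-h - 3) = h^5 + 3*h^4 + 2*h^3 + 13*h^2 + 15*h - 18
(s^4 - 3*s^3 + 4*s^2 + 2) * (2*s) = 2*s^5 - 6*s^4 + 8*s^3 + 4*s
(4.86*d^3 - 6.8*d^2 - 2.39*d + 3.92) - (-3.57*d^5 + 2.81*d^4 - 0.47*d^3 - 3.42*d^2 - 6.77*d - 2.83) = 3.57*d^5 - 2.81*d^4 + 5.33*d^3 - 3.38*d^2 + 4.38*d + 6.75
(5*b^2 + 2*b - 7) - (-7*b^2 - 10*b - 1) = 12*b^2 + 12*b - 6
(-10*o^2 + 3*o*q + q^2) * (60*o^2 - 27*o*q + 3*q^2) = -600*o^4 + 450*o^3*q - 51*o^2*q^2 - 18*o*q^3 + 3*q^4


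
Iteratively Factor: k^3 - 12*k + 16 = (k - 2)*(k^2 + 2*k - 8) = (k - 2)*(k + 4)*(k - 2)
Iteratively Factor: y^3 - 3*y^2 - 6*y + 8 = (y + 2)*(y^2 - 5*y + 4) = (y - 4)*(y + 2)*(y - 1)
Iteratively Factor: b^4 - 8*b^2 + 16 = (b + 2)*(b^3 - 2*b^2 - 4*b + 8) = (b + 2)^2*(b^2 - 4*b + 4) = (b - 2)*(b + 2)^2*(b - 2)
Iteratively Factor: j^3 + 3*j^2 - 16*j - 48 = (j + 4)*(j^2 - j - 12) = (j + 3)*(j + 4)*(j - 4)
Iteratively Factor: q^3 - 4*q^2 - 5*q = (q - 5)*(q^2 + q) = q*(q - 5)*(q + 1)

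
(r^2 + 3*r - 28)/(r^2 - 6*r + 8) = (r + 7)/(r - 2)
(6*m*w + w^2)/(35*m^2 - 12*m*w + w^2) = w*(6*m + w)/(35*m^2 - 12*m*w + w^2)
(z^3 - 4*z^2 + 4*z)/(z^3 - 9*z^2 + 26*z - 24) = z*(z - 2)/(z^2 - 7*z + 12)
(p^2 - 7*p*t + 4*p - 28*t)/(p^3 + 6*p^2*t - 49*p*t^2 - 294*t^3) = (p + 4)/(p^2 + 13*p*t + 42*t^2)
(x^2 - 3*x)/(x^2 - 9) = x/(x + 3)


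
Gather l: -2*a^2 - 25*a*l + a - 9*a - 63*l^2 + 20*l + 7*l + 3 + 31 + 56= -2*a^2 - 8*a - 63*l^2 + l*(27 - 25*a) + 90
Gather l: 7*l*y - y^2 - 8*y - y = 7*l*y - y^2 - 9*y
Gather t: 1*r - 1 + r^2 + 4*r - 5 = r^2 + 5*r - 6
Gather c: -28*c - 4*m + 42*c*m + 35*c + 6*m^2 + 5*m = c*(42*m + 7) + 6*m^2 + m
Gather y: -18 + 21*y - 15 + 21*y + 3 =42*y - 30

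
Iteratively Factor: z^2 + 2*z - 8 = (z - 2)*(z + 4)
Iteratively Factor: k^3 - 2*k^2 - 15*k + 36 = (k - 3)*(k^2 + k - 12) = (k - 3)^2*(k + 4)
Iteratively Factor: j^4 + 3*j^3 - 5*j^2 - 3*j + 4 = (j - 1)*(j^3 + 4*j^2 - j - 4) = (j - 1)*(j + 4)*(j^2 - 1) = (j - 1)*(j + 1)*(j + 4)*(j - 1)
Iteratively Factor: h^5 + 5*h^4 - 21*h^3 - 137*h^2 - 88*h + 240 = (h + 4)*(h^4 + h^3 - 25*h^2 - 37*h + 60) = (h + 3)*(h + 4)*(h^3 - 2*h^2 - 19*h + 20) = (h - 5)*(h + 3)*(h + 4)*(h^2 + 3*h - 4) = (h - 5)*(h - 1)*(h + 3)*(h + 4)*(h + 4)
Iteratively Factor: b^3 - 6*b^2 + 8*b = (b - 4)*(b^2 - 2*b) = b*(b - 4)*(b - 2)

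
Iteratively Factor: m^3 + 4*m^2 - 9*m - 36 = (m + 4)*(m^2 - 9) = (m + 3)*(m + 4)*(m - 3)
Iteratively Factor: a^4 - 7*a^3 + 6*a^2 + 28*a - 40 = (a + 2)*(a^3 - 9*a^2 + 24*a - 20) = (a - 2)*(a + 2)*(a^2 - 7*a + 10) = (a - 2)^2*(a + 2)*(a - 5)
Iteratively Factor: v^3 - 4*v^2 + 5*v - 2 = (v - 1)*(v^2 - 3*v + 2) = (v - 1)^2*(v - 2)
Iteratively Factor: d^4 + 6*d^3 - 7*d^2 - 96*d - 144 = (d - 4)*(d^3 + 10*d^2 + 33*d + 36) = (d - 4)*(d + 4)*(d^2 + 6*d + 9) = (d - 4)*(d + 3)*(d + 4)*(d + 3)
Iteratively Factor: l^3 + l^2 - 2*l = (l + 2)*(l^2 - l) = (l - 1)*(l + 2)*(l)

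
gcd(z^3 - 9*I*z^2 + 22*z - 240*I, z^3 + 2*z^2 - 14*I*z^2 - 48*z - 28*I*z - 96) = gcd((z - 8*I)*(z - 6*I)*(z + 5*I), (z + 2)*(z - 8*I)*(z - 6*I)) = z^2 - 14*I*z - 48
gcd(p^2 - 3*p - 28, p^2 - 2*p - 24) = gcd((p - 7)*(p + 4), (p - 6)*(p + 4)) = p + 4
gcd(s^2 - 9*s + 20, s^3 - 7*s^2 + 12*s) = s - 4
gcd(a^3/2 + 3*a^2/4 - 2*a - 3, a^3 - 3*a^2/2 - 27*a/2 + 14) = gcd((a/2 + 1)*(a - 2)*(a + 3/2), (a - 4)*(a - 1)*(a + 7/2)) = 1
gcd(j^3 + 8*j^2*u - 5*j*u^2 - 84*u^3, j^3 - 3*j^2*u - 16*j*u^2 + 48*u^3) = -j^2 - j*u + 12*u^2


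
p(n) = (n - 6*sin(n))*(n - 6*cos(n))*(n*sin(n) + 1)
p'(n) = (1 - 6*cos(n))*(n - 6*cos(n))*(n*sin(n) + 1) + (n - 6*sin(n))*(n - 6*cos(n))*(n*cos(n) + sin(n)) + (n - 6*sin(n))*(n*sin(n) + 1)*(6*sin(n) + 1)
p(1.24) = 6.83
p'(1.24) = -58.61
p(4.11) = -162.27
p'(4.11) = -208.00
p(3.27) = 21.64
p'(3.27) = -87.73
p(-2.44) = 7.90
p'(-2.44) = 23.95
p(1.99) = -43.59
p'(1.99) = -22.35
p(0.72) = 18.09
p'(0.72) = 10.70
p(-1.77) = -6.55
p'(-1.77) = -56.87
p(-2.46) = 7.40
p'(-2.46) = 26.10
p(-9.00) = 108.60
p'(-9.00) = 117.28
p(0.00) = 0.00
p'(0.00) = 30.00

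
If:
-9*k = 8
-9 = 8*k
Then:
No Solution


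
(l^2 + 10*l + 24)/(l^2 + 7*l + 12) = (l + 6)/(l + 3)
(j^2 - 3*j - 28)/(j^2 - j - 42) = (j + 4)/(j + 6)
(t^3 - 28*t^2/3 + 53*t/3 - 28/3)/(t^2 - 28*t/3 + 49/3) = (3*t^2 - 7*t + 4)/(3*t - 7)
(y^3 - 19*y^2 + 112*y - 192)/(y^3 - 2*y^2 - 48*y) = (y^2 - 11*y + 24)/(y*(y + 6))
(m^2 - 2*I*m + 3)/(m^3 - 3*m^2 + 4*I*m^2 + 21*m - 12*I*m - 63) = (m + I)/(m^2 + m*(-3 + 7*I) - 21*I)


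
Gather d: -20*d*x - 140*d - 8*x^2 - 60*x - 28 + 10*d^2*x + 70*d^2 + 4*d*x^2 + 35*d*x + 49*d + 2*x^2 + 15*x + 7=d^2*(10*x + 70) + d*(4*x^2 + 15*x - 91) - 6*x^2 - 45*x - 21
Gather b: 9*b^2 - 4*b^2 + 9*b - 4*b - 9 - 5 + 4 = 5*b^2 + 5*b - 10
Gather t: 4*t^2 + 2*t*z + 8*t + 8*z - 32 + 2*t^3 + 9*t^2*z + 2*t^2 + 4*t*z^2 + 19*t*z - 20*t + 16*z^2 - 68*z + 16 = 2*t^3 + t^2*(9*z + 6) + t*(4*z^2 + 21*z - 12) + 16*z^2 - 60*z - 16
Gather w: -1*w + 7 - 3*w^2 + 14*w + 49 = -3*w^2 + 13*w + 56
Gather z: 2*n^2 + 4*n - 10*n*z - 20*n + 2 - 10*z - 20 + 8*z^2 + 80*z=2*n^2 - 16*n + 8*z^2 + z*(70 - 10*n) - 18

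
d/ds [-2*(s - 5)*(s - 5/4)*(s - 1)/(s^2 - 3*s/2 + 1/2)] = (-8*s^2 + 8*s + 25)/(4*s^2 - 4*s + 1)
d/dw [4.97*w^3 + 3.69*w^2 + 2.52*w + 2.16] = 14.91*w^2 + 7.38*w + 2.52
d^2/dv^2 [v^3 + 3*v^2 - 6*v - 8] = 6*v + 6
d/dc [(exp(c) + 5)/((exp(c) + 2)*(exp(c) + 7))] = (-exp(2*c) - 10*exp(c) - 31)*exp(c)/(exp(4*c) + 18*exp(3*c) + 109*exp(2*c) + 252*exp(c) + 196)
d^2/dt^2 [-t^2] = -2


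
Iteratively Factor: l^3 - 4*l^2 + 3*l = (l - 3)*(l^2 - l) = (l - 3)*(l - 1)*(l)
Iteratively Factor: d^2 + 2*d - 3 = (d + 3)*(d - 1)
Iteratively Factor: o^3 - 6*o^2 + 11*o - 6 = (o - 3)*(o^2 - 3*o + 2) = (o - 3)*(o - 1)*(o - 2)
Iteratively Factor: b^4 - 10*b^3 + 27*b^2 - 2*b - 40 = (b + 1)*(b^3 - 11*b^2 + 38*b - 40) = (b - 4)*(b + 1)*(b^2 - 7*b + 10) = (b - 5)*(b - 4)*(b + 1)*(b - 2)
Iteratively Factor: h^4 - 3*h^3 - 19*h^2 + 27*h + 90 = (h + 2)*(h^3 - 5*h^2 - 9*h + 45) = (h + 2)*(h + 3)*(h^2 - 8*h + 15) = (h - 5)*(h + 2)*(h + 3)*(h - 3)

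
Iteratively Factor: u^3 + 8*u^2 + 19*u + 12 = (u + 3)*(u^2 + 5*u + 4) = (u + 3)*(u + 4)*(u + 1)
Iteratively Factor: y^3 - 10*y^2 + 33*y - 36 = (y - 3)*(y^2 - 7*y + 12) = (y - 4)*(y - 3)*(y - 3)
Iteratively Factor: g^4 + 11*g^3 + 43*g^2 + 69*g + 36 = (g + 3)*(g^3 + 8*g^2 + 19*g + 12) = (g + 3)*(g + 4)*(g^2 + 4*g + 3) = (g + 3)^2*(g + 4)*(g + 1)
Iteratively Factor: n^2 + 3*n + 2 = (n + 2)*(n + 1)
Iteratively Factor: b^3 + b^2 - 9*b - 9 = (b - 3)*(b^2 + 4*b + 3) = (b - 3)*(b + 1)*(b + 3)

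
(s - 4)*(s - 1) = s^2 - 5*s + 4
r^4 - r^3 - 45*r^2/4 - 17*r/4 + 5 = (r - 4)*(r - 1/2)*(r + 1)*(r + 5/2)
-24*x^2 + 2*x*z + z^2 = (-4*x + z)*(6*x + z)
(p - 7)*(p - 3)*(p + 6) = p^3 - 4*p^2 - 39*p + 126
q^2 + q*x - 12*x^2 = (q - 3*x)*(q + 4*x)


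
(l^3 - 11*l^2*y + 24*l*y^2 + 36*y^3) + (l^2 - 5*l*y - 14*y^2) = l^3 - 11*l^2*y + l^2 + 24*l*y^2 - 5*l*y + 36*y^3 - 14*y^2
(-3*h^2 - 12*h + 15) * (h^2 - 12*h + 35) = -3*h^4 + 24*h^3 + 54*h^2 - 600*h + 525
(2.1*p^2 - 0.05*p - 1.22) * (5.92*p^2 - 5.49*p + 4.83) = 12.432*p^4 - 11.825*p^3 + 3.1951*p^2 + 6.4563*p - 5.8926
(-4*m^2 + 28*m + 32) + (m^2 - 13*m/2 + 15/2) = -3*m^2 + 43*m/2 + 79/2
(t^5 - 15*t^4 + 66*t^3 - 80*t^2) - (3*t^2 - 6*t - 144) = t^5 - 15*t^4 + 66*t^3 - 83*t^2 + 6*t + 144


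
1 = 1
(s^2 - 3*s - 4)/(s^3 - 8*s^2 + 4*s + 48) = (s + 1)/(s^2 - 4*s - 12)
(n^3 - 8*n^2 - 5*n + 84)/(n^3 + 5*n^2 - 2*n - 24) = (n^2 - 11*n + 28)/(n^2 + 2*n - 8)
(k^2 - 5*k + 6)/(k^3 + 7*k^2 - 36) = (k - 3)/(k^2 + 9*k + 18)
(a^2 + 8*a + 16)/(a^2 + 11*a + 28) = (a + 4)/(a + 7)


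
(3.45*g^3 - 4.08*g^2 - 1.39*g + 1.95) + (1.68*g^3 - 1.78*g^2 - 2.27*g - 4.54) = 5.13*g^3 - 5.86*g^2 - 3.66*g - 2.59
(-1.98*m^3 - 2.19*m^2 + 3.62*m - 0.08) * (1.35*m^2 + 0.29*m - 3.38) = -2.673*m^5 - 3.5307*m^4 + 10.9443*m^3 + 8.344*m^2 - 12.2588*m + 0.2704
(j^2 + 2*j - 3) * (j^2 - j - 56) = j^4 + j^3 - 61*j^2 - 109*j + 168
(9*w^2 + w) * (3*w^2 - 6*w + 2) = 27*w^4 - 51*w^3 + 12*w^2 + 2*w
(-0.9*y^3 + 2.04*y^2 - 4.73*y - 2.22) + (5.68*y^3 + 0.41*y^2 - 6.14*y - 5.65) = 4.78*y^3 + 2.45*y^2 - 10.87*y - 7.87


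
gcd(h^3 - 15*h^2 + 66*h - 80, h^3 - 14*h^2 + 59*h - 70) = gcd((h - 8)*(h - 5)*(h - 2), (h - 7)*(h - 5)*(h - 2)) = h^2 - 7*h + 10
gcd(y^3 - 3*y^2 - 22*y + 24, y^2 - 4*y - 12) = y - 6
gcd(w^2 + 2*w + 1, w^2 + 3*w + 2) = w + 1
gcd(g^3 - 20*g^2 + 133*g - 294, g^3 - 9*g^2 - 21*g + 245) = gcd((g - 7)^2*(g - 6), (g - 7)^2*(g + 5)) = g^2 - 14*g + 49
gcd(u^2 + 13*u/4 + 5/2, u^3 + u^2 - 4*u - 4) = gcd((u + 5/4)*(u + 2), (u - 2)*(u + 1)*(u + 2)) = u + 2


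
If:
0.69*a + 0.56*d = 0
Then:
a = -0.811594202898551*d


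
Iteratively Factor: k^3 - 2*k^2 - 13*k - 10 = (k + 2)*(k^2 - 4*k - 5) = (k + 1)*(k + 2)*(k - 5)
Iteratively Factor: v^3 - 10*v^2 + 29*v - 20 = (v - 5)*(v^2 - 5*v + 4) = (v - 5)*(v - 4)*(v - 1)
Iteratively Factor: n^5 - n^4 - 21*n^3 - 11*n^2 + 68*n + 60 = (n + 2)*(n^4 - 3*n^3 - 15*n^2 + 19*n + 30) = (n - 5)*(n + 2)*(n^3 + 2*n^2 - 5*n - 6) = (n - 5)*(n + 1)*(n + 2)*(n^2 + n - 6) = (n - 5)*(n - 2)*(n + 1)*(n + 2)*(n + 3)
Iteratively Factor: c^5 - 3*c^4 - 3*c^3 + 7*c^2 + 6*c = (c)*(c^4 - 3*c^3 - 3*c^2 + 7*c + 6) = c*(c + 1)*(c^3 - 4*c^2 + c + 6) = c*(c - 2)*(c + 1)*(c^2 - 2*c - 3) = c*(c - 3)*(c - 2)*(c + 1)*(c + 1)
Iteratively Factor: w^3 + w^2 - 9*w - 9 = (w + 3)*(w^2 - 2*w - 3) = (w + 1)*(w + 3)*(w - 3)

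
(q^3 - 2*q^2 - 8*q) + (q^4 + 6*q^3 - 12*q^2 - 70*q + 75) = q^4 + 7*q^3 - 14*q^2 - 78*q + 75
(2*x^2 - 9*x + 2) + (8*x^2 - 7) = 10*x^2 - 9*x - 5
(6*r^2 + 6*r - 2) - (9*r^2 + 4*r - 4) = -3*r^2 + 2*r + 2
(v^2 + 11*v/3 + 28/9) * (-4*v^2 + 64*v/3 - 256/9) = -4*v^4 + 20*v^3/3 + 112*v^2/3 - 1024*v/27 - 7168/81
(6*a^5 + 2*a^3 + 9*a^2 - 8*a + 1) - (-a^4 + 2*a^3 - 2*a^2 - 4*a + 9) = 6*a^5 + a^4 + 11*a^2 - 4*a - 8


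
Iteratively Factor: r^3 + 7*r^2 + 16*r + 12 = (r + 2)*(r^2 + 5*r + 6) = (r + 2)^2*(r + 3)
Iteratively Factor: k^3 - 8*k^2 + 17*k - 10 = (k - 2)*(k^2 - 6*k + 5) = (k - 2)*(k - 1)*(k - 5)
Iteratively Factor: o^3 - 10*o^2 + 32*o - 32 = (o - 2)*(o^2 - 8*o + 16) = (o - 4)*(o - 2)*(o - 4)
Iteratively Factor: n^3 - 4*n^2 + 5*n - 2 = (n - 1)*(n^2 - 3*n + 2) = (n - 2)*(n - 1)*(n - 1)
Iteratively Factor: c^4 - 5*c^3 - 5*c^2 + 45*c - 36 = (c - 1)*(c^3 - 4*c^2 - 9*c + 36) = (c - 4)*(c - 1)*(c^2 - 9) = (c - 4)*(c - 1)*(c + 3)*(c - 3)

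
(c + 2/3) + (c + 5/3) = 2*c + 7/3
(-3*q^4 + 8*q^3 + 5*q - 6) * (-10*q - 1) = 30*q^5 - 77*q^4 - 8*q^3 - 50*q^2 + 55*q + 6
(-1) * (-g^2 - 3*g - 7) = g^2 + 3*g + 7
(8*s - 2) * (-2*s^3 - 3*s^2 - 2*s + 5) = -16*s^4 - 20*s^3 - 10*s^2 + 44*s - 10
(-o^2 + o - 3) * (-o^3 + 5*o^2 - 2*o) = o^5 - 6*o^4 + 10*o^3 - 17*o^2 + 6*o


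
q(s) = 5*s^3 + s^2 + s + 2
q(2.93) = 139.28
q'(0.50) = 5.75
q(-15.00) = -16663.00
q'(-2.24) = 71.78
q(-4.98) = -595.71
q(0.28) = 2.47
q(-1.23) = -7.02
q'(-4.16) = 252.26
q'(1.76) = 50.98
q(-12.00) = -8506.00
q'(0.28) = 2.74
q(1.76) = 34.12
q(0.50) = 3.38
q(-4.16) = -344.81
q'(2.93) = 135.63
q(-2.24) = -51.42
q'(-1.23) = 21.23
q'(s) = 15*s^2 + 2*s + 1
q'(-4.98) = 363.05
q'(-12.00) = 2137.00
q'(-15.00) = 3346.00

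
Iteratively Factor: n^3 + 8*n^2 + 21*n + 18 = (n + 2)*(n^2 + 6*n + 9) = (n + 2)*(n + 3)*(n + 3)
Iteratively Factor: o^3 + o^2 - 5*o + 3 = (o + 3)*(o^2 - 2*o + 1) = (o - 1)*(o + 3)*(o - 1)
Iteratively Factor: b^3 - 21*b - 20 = (b + 1)*(b^2 - b - 20) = (b - 5)*(b + 1)*(b + 4)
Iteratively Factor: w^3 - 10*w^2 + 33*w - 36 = (w - 4)*(w^2 - 6*w + 9) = (w - 4)*(w - 3)*(w - 3)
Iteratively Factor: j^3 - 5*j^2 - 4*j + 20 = (j - 2)*(j^2 - 3*j - 10) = (j - 2)*(j + 2)*(j - 5)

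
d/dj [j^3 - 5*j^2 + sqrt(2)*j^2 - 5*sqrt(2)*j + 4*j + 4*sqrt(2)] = 3*j^2 - 10*j + 2*sqrt(2)*j - 5*sqrt(2) + 4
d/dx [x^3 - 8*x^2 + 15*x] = 3*x^2 - 16*x + 15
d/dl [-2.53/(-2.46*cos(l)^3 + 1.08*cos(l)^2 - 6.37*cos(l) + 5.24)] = (18.6714*cos(l)^2 - 5.4648*cos(l) + 16.1161)*sin(l)/(2.46*cos(l)^3 - 1.08*cos(l)^2 + 6.37*cos(l) - 5.24)^2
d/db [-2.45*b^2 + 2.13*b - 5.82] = 2.13 - 4.9*b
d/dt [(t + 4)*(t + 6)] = 2*t + 10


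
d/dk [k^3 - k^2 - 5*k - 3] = 3*k^2 - 2*k - 5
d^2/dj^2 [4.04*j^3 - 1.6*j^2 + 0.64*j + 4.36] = 24.24*j - 3.2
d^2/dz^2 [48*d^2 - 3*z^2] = -6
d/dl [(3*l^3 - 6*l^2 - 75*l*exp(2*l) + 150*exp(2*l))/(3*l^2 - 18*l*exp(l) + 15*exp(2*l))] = (6*l^2*exp(l) + l^2 - 14*l*exp(l) - 5*exp(2*l) + 12*exp(l))/(l^2 - 2*l*exp(l) + exp(2*l))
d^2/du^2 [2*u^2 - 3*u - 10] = 4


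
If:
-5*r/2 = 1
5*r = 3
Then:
No Solution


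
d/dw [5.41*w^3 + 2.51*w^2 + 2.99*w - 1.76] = 16.23*w^2 + 5.02*w + 2.99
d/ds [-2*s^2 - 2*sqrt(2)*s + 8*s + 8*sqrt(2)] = -4*s - 2*sqrt(2) + 8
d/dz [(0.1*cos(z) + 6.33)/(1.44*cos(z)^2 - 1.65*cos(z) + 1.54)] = (0.144*cos(z)^2 + 18.2304*cos(z) - 10.5985)*sin(z)/(2.0736*cos(z)^4 - 4.752*cos(z)^3 + 7.1577*cos(z)^2 - 5.082*cos(z) + 2.3716)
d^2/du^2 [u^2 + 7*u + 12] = 2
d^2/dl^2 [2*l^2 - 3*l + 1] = 4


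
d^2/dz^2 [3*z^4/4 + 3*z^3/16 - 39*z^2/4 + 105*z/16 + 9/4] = 9*z^2 + 9*z/8 - 39/2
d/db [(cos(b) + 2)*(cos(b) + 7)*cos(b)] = (3*sin(b)^2 - 18*cos(b) - 17)*sin(b)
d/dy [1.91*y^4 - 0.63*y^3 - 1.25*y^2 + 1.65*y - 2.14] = 7.64*y^3 - 1.89*y^2 - 2.5*y + 1.65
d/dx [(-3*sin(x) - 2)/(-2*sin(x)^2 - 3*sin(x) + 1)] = (-8*sin(x) + 3*cos(2*x) - 12)*cos(x)/(3*sin(x) - cos(2*x))^2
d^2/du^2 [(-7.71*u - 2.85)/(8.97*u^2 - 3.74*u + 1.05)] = (-(7.71*u + 2.85)*(17.94*u - 3.74)*(35.88*u - 7.48) + (414.9522*u - 6.54179999999999)*(8.97*u^2 - 3.74*u + 1.05))/(8.97*u^2 - 3.74*u + 1.05)^3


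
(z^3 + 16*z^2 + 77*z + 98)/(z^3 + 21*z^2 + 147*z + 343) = (z + 2)/(z + 7)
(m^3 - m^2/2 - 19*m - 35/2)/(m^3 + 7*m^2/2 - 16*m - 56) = (m^2 - 4*m - 5)/(m^2 - 16)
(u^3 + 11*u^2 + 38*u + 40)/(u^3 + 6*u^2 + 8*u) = (u + 5)/u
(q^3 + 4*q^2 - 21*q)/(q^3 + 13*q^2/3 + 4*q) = 3*(q^2 + 4*q - 21)/(3*q^2 + 13*q + 12)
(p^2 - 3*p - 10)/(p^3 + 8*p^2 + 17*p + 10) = (p - 5)/(p^2 + 6*p + 5)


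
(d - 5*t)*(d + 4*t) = d^2 - d*t - 20*t^2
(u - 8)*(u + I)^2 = u^3 - 8*u^2 + 2*I*u^2 - u - 16*I*u + 8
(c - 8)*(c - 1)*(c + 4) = c^3 - 5*c^2 - 28*c + 32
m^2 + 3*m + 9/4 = (m + 3/2)^2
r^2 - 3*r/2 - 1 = (r - 2)*(r + 1/2)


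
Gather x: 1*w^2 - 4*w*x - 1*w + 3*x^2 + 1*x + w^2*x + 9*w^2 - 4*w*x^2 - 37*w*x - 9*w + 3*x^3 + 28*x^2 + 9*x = 10*w^2 - 10*w + 3*x^3 + x^2*(31 - 4*w) + x*(w^2 - 41*w + 10)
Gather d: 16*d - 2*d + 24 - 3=14*d + 21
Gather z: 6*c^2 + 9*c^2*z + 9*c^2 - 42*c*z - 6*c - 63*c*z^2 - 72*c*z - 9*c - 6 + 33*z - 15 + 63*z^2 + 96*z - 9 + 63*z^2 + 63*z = 15*c^2 - 15*c + z^2*(126 - 63*c) + z*(9*c^2 - 114*c + 192) - 30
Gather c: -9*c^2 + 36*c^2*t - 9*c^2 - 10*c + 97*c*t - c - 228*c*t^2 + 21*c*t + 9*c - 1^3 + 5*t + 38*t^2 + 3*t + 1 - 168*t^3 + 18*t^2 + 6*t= c^2*(36*t - 18) + c*(-228*t^2 + 118*t - 2) - 168*t^3 + 56*t^2 + 14*t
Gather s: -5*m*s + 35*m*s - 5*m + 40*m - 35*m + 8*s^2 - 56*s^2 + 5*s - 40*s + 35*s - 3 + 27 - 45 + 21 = 30*m*s - 48*s^2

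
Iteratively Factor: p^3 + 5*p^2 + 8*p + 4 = (p + 1)*(p^2 + 4*p + 4) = (p + 1)*(p + 2)*(p + 2)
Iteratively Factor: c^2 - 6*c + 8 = (c - 4)*(c - 2)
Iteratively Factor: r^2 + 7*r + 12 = (r + 4)*(r + 3)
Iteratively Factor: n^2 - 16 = (n + 4)*(n - 4)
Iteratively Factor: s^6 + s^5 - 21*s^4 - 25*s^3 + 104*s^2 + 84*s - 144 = (s + 3)*(s^5 - 2*s^4 - 15*s^3 + 20*s^2 + 44*s - 48) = (s - 1)*(s + 3)*(s^4 - s^3 - 16*s^2 + 4*s + 48) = (s - 1)*(s + 3)^2*(s^3 - 4*s^2 - 4*s + 16) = (s - 4)*(s - 1)*(s + 3)^2*(s^2 - 4) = (s - 4)*(s - 1)*(s + 2)*(s + 3)^2*(s - 2)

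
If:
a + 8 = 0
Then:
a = -8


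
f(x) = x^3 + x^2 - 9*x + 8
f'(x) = 3*x^2 + 2*x - 9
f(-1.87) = 21.79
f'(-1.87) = -2.25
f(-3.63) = 6.01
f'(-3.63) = 23.27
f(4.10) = 56.83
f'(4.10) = 49.63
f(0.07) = 7.38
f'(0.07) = -8.85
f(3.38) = 27.62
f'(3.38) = 32.03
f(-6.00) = -118.00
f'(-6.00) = 87.00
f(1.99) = 1.93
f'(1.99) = 6.86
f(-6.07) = -124.17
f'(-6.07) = 89.39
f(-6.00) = -118.00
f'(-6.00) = 87.00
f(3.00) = 17.00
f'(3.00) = 24.00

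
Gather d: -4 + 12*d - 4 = 12*d - 8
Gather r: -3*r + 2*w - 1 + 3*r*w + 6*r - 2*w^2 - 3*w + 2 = r*(3*w + 3) - 2*w^2 - w + 1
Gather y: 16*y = 16*y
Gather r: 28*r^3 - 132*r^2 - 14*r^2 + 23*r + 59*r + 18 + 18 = 28*r^3 - 146*r^2 + 82*r + 36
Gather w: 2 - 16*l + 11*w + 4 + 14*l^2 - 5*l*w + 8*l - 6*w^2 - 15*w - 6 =14*l^2 - 8*l - 6*w^2 + w*(-5*l - 4)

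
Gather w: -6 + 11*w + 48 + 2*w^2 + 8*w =2*w^2 + 19*w + 42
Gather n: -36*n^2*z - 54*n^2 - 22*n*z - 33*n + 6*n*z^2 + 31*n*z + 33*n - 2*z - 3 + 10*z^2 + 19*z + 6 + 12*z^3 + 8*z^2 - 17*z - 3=n^2*(-36*z - 54) + n*(6*z^2 + 9*z) + 12*z^3 + 18*z^2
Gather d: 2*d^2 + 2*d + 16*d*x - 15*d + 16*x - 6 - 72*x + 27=2*d^2 + d*(16*x - 13) - 56*x + 21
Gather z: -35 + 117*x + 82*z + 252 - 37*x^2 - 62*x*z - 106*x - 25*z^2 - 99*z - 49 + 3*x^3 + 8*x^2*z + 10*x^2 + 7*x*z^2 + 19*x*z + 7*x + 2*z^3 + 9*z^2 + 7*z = 3*x^3 - 27*x^2 + 18*x + 2*z^3 + z^2*(7*x - 16) + z*(8*x^2 - 43*x - 10) + 168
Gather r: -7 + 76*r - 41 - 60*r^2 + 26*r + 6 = -60*r^2 + 102*r - 42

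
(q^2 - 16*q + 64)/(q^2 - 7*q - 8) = (q - 8)/(q + 1)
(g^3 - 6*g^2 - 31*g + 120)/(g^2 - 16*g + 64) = (g^2 + 2*g - 15)/(g - 8)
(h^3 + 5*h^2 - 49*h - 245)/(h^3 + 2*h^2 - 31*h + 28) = (h^2 - 2*h - 35)/(h^2 - 5*h + 4)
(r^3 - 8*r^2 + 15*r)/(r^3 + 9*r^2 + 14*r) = (r^2 - 8*r + 15)/(r^2 + 9*r + 14)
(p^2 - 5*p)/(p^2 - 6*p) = (p - 5)/(p - 6)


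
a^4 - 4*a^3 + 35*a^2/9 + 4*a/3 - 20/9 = (a - 2)*(a - 5/3)*(a - 1)*(a + 2/3)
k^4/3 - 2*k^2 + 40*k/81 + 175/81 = (k/3 + 1/3)*(k - 5/3)^2*(k + 7/3)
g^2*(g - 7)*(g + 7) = g^4 - 49*g^2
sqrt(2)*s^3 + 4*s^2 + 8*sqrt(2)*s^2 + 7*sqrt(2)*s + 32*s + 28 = (s + 7)*(s + 2*sqrt(2))*(sqrt(2)*s + sqrt(2))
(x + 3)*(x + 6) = x^2 + 9*x + 18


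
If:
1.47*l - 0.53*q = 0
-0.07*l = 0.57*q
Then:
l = 0.00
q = 0.00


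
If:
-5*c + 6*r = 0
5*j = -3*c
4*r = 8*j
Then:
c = 0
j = 0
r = 0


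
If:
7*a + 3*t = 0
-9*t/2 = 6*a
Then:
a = 0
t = 0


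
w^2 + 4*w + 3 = (w + 1)*(w + 3)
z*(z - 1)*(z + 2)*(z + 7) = z^4 + 8*z^3 + 5*z^2 - 14*z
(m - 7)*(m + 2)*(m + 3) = m^3 - 2*m^2 - 29*m - 42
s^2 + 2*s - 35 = (s - 5)*(s + 7)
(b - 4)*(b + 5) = b^2 + b - 20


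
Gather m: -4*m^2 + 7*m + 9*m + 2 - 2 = -4*m^2 + 16*m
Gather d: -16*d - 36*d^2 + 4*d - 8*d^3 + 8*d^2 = -8*d^3 - 28*d^2 - 12*d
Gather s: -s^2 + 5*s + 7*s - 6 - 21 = -s^2 + 12*s - 27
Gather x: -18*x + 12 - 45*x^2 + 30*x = -45*x^2 + 12*x + 12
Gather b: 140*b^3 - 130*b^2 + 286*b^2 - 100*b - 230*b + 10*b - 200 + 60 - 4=140*b^3 + 156*b^2 - 320*b - 144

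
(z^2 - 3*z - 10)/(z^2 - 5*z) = (z + 2)/z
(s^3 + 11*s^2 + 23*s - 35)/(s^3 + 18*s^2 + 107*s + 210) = (s - 1)/(s + 6)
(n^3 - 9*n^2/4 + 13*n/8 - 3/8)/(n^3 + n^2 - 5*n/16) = 2*(8*n^3 - 18*n^2 + 13*n - 3)/(n*(16*n^2 + 16*n - 5))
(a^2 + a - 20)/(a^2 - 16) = (a + 5)/(a + 4)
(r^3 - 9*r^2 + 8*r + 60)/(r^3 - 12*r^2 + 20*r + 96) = (r - 5)/(r - 8)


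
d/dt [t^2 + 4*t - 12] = 2*t + 4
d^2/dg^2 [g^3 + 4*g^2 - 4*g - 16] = 6*g + 8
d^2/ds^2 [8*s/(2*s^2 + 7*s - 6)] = 16*(s*(4*s + 7)^2 - (6*s + 7)*(2*s^2 + 7*s - 6))/(2*s^2 + 7*s - 6)^3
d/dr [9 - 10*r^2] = -20*r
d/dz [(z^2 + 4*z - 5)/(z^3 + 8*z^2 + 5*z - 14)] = (-z^2 - 10*z - 31)/(z^4 + 18*z^3 + 109*z^2 + 252*z + 196)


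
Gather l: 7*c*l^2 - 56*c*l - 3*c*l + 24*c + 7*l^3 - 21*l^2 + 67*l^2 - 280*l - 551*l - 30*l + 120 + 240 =24*c + 7*l^3 + l^2*(7*c + 46) + l*(-59*c - 861) + 360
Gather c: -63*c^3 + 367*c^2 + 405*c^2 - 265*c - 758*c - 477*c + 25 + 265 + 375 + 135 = -63*c^3 + 772*c^2 - 1500*c + 800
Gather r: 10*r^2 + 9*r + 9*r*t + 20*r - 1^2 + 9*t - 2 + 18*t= 10*r^2 + r*(9*t + 29) + 27*t - 3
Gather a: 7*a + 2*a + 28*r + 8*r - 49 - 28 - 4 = 9*a + 36*r - 81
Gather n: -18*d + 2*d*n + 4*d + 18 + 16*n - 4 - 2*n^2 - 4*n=-14*d - 2*n^2 + n*(2*d + 12) + 14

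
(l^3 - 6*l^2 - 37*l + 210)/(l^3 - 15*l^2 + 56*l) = (l^2 + l - 30)/(l*(l - 8))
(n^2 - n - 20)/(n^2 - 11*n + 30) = (n + 4)/(n - 6)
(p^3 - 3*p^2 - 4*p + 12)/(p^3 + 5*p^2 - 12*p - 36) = (p - 2)/(p + 6)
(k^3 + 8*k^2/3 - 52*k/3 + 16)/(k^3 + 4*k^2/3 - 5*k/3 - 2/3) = (3*k^3 + 8*k^2 - 52*k + 48)/(3*k^3 + 4*k^2 - 5*k - 2)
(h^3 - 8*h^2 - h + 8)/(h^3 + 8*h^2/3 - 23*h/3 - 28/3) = 3*(h^2 - 9*h + 8)/(3*h^2 + 5*h - 28)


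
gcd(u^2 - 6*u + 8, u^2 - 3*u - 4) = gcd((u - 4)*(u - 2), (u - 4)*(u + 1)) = u - 4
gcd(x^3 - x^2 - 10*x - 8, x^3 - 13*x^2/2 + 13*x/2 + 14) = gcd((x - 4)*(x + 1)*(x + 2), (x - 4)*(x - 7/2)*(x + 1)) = x^2 - 3*x - 4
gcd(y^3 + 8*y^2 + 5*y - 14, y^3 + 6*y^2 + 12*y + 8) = y + 2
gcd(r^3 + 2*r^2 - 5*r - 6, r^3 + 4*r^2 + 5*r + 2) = r + 1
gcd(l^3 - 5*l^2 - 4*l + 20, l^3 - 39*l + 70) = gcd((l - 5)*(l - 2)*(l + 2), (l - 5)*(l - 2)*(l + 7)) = l^2 - 7*l + 10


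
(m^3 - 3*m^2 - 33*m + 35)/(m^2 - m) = m - 2 - 35/m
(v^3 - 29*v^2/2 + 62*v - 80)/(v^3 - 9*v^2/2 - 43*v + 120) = (v - 4)/(v + 6)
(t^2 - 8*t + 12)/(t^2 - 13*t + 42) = (t - 2)/(t - 7)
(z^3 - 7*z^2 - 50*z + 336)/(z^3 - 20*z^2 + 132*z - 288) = (z + 7)/(z - 6)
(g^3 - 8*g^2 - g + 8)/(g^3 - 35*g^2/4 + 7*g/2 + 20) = 4*(g^2 - 1)/(4*g^2 - 3*g - 10)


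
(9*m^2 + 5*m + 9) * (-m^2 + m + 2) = -9*m^4 + 4*m^3 + 14*m^2 + 19*m + 18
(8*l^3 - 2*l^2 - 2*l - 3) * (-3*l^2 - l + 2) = -24*l^5 - 2*l^4 + 24*l^3 + 7*l^2 - l - 6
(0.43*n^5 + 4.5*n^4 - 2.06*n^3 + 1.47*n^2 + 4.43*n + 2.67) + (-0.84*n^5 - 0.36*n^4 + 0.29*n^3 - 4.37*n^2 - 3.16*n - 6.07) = -0.41*n^5 + 4.14*n^4 - 1.77*n^3 - 2.9*n^2 + 1.27*n - 3.4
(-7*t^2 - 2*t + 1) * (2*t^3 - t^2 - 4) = -14*t^5 + 3*t^4 + 4*t^3 + 27*t^2 + 8*t - 4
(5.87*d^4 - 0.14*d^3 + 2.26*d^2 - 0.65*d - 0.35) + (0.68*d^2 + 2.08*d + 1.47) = 5.87*d^4 - 0.14*d^3 + 2.94*d^2 + 1.43*d + 1.12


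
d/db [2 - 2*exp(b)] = -2*exp(b)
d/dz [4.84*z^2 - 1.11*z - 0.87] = 9.68*z - 1.11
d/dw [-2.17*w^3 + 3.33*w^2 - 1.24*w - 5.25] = -6.51*w^2 + 6.66*w - 1.24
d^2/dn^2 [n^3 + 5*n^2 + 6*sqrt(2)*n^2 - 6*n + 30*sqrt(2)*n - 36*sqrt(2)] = 6*n + 10 + 12*sqrt(2)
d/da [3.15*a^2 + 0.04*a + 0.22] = 6.3*a + 0.04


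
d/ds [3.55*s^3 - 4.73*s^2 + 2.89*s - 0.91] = 10.65*s^2 - 9.46*s + 2.89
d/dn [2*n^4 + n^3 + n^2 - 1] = n*(8*n^2 + 3*n + 2)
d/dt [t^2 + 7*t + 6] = 2*t + 7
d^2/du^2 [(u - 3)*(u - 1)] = 2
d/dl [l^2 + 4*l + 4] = 2*l + 4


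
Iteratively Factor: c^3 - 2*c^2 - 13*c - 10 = (c + 2)*(c^2 - 4*c - 5) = (c + 1)*(c + 2)*(c - 5)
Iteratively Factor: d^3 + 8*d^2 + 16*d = (d)*(d^2 + 8*d + 16) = d*(d + 4)*(d + 4)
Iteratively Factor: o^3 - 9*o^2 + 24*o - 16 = (o - 4)*(o^2 - 5*o + 4) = (o - 4)*(o - 1)*(o - 4)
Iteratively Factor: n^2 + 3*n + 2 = (n + 1)*(n + 2)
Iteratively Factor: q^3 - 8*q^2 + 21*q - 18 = (q - 2)*(q^2 - 6*q + 9) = (q - 3)*(q - 2)*(q - 3)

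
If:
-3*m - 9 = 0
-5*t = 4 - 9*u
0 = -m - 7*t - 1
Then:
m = -3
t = 2/7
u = 38/63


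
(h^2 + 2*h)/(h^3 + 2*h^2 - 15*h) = (h + 2)/(h^2 + 2*h - 15)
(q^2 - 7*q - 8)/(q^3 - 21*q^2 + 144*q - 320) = (q + 1)/(q^2 - 13*q + 40)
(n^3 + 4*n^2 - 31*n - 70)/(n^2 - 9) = (n^3 + 4*n^2 - 31*n - 70)/(n^2 - 9)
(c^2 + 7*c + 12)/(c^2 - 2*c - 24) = (c + 3)/(c - 6)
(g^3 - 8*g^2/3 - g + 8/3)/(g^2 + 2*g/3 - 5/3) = (3*g^2 - 5*g - 8)/(3*g + 5)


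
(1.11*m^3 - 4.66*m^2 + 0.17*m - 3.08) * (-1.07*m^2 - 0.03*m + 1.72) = -1.1877*m^5 + 4.9529*m^4 + 1.8671*m^3 - 4.7247*m^2 + 0.3848*m - 5.2976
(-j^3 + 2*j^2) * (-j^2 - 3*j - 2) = j^5 + j^4 - 4*j^3 - 4*j^2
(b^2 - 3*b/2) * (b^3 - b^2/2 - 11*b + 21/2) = b^5 - 2*b^4 - 41*b^3/4 + 27*b^2 - 63*b/4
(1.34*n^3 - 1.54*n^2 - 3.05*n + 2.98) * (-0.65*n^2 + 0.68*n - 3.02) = -0.871*n^5 + 1.9122*n^4 - 3.1115*n^3 + 0.6398*n^2 + 11.2374*n - 8.9996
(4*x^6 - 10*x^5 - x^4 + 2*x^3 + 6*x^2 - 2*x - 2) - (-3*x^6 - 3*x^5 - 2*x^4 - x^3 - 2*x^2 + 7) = 7*x^6 - 7*x^5 + x^4 + 3*x^3 + 8*x^2 - 2*x - 9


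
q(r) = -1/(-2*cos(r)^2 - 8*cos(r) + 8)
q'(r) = -(-4*sin(r)*cos(r) - 8*sin(r))/(-2*cos(r)^2 - 8*cos(r) + 8)^2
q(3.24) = -0.07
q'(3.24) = -0.00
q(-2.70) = -0.07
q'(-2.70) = -0.01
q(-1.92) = -0.10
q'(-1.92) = -0.06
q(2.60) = -0.07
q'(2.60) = 0.01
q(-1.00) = -0.32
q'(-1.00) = -0.89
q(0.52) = 2.23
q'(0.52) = 28.30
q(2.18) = -0.08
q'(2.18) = 0.03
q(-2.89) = -0.07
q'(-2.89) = -0.01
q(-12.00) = 5.71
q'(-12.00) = 199.28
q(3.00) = -0.07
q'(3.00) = 0.00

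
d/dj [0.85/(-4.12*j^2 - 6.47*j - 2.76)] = (7.004*j + 5.4995)/(4.12*j^2 + 6.47*j + 2.76)^2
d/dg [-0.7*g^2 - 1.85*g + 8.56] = -1.4*g - 1.85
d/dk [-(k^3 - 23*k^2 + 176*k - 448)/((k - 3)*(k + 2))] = (-k^4 + 2*k^3 + 171*k^2 - 1172*k + 1504)/(k^4 - 2*k^3 - 11*k^2 + 12*k + 36)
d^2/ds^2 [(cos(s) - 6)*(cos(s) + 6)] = -2*cos(2*s)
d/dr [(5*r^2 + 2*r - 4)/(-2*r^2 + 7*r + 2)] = (39*r^2 + 4*r + 32)/(4*r^4 - 28*r^3 + 41*r^2 + 28*r + 4)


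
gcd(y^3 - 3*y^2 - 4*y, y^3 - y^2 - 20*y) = y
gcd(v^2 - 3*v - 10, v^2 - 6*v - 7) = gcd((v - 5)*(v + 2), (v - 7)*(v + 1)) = 1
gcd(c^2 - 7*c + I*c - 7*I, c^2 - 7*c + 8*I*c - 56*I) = c - 7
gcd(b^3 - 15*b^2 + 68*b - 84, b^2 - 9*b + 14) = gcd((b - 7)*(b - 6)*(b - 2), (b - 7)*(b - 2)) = b^2 - 9*b + 14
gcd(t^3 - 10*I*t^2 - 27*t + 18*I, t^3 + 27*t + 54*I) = t - 6*I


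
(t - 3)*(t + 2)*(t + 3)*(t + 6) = t^4 + 8*t^3 + 3*t^2 - 72*t - 108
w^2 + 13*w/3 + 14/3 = (w + 2)*(w + 7/3)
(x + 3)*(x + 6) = x^2 + 9*x + 18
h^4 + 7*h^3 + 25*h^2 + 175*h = h*(h + 7)*(h - 5*I)*(h + 5*I)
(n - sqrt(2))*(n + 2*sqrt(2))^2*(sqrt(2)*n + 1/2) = sqrt(2)*n^4 + 13*n^3/2 + 3*sqrt(2)*n^2/2 - 16*n - 4*sqrt(2)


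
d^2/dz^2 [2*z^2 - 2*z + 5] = 4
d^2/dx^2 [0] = 0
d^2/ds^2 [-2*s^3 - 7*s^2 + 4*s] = -12*s - 14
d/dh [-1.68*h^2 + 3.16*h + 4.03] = 3.16 - 3.36*h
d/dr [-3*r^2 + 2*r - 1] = 2 - 6*r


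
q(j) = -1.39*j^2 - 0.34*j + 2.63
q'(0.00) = -0.34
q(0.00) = 2.63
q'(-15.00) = 41.36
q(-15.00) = -305.02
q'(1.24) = -3.79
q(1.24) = 0.07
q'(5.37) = -15.27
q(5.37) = -39.28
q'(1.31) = -3.98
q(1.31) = -0.20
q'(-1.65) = 4.25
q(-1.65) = -0.59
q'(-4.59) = 12.42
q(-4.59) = -25.09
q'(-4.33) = 11.70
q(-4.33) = -21.96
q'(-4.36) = 11.78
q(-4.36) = -22.31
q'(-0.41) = 0.80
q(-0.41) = 2.54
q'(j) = -2.78*j - 0.34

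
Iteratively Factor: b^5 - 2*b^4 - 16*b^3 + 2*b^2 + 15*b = (b + 1)*(b^4 - 3*b^3 - 13*b^2 + 15*b) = (b - 1)*(b + 1)*(b^3 - 2*b^2 - 15*b) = b*(b - 1)*(b + 1)*(b^2 - 2*b - 15) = b*(b - 5)*(b - 1)*(b + 1)*(b + 3)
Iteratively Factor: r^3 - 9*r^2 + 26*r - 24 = (r - 4)*(r^2 - 5*r + 6) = (r - 4)*(r - 2)*(r - 3)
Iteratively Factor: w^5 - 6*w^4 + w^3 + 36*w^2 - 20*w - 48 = (w - 4)*(w^4 - 2*w^3 - 7*w^2 + 8*w + 12) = (w - 4)*(w - 3)*(w^3 + w^2 - 4*w - 4) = (w - 4)*(w - 3)*(w + 1)*(w^2 - 4) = (w - 4)*(w - 3)*(w - 2)*(w + 1)*(w + 2)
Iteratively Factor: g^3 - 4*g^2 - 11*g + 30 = (g - 2)*(g^2 - 2*g - 15) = (g - 2)*(g + 3)*(g - 5)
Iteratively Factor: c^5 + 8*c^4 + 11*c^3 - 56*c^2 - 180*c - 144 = (c + 2)*(c^4 + 6*c^3 - c^2 - 54*c - 72) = (c + 2)*(c + 4)*(c^3 + 2*c^2 - 9*c - 18) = (c + 2)^2*(c + 4)*(c^2 - 9) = (c + 2)^2*(c + 3)*(c + 4)*(c - 3)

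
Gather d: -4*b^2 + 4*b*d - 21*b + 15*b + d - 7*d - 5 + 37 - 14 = -4*b^2 - 6*b + d*(4*b - 6) + 18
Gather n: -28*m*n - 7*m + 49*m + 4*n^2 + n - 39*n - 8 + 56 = 42*m + 4*n^2 + n*(-28*m - 38) + 48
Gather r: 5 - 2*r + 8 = 13 - 2*r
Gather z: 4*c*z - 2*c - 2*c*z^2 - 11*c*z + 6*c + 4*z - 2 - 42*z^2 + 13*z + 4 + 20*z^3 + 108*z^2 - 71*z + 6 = 4*c + 20*z^3 + z^2*(66 - 2*c) + z*(-7*c - 54) + 8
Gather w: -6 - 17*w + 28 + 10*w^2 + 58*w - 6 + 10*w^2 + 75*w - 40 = 20*w^2 + 116*w - 24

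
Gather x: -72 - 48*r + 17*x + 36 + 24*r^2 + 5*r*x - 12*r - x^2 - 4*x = 24*r^2 - 60*r - x^2 + x*(5*r + 13) - 36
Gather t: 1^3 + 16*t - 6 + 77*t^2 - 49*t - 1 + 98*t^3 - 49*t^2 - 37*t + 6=98*t^3 + 28*t^2 - 70*t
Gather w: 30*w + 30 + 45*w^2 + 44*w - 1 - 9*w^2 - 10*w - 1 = 36*w^2 + 64*w + 28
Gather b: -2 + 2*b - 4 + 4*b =6*b - 6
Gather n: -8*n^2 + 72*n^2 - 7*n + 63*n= 64*n^2 + 56*n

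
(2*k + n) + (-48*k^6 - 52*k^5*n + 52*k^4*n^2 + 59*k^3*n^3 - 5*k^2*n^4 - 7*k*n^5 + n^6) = -48*k^6 - 52*k^5*n + 52*k^4*n^2 + 59*k^3*n^3 - 5*k^2*n^4 - 7*k*n^5 + 2*k + n^6 + n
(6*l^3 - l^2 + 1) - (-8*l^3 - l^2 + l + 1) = 14*l^3 - l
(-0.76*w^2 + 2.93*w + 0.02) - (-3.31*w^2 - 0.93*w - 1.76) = 2.55*w^2 + 3.86*w + 1.78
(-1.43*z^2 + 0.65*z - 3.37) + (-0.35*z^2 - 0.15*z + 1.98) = -1.78*z^2 + 0.5*z - 1.39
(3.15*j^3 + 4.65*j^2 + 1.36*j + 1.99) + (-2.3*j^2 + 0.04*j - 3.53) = 3.15*j^3 + 2.35*j^2 + 1.4*j - 1.54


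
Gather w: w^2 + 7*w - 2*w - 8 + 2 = w^2 + 5*w - 6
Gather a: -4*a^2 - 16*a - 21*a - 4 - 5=-4*a^2 - 37*a - 9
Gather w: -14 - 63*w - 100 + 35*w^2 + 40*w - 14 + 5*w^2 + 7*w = 40*w^2 - 16*w - 128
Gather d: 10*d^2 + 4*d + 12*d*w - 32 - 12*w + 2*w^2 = 10*d^2 + d*(12*w + 4) + 2*w^2 - 12*w - 32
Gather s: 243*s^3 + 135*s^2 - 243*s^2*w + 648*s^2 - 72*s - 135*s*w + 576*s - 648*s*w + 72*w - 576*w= 243*s^3 + s^2*(783 - 243*w) + s*(504 - 783*w) - 504*w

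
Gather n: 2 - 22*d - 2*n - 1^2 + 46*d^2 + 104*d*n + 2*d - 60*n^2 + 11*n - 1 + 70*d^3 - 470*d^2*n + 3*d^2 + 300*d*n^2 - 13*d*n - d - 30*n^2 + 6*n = 70*d^3 + 49*d^2 - 21*d + n^2*(300*d - 90) + n*(-470*d^2 + 91*d + 15)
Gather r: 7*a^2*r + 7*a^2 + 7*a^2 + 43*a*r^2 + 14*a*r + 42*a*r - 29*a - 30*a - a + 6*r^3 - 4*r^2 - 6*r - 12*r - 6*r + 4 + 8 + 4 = 14*a^2 - 60*a + 6*r^3 + r^2*(43*a - 4) + r*(7*a^2 + 56*a - 24) + 16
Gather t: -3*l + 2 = 2 - 3*l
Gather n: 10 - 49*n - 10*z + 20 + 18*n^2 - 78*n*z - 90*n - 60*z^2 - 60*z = 18*n^2 + n*(-78*z - 139) - 60*z^2 - 70*z + 30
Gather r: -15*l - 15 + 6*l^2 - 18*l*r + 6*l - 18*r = 6*l^2 - 9*l + r*(-18*l - 18) - 15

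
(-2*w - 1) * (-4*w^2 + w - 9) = 8*w^3 + 2*w^2 + 17*w + 9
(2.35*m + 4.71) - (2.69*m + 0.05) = 4.66 - 0.34*m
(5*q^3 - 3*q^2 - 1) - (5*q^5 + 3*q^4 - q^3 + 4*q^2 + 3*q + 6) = -5*q^5 - 3*q^4 + 6*q^3 - 7*q^2 - 3*q - 7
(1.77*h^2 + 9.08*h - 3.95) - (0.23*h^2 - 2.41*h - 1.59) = 1.54*h^2 + 11.49*h - 2.36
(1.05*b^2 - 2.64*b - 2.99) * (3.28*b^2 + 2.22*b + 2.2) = 3.444*b^4 - 6.3282*b^3 - 13.358*b^2 - 12.4458*b - 6.578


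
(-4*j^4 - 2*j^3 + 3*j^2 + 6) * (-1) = 4*j^4 + 2*j^3 - 3*j^2 - 6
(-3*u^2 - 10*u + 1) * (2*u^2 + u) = -6*u^4 - 23*u^3 - 8*u^2 + u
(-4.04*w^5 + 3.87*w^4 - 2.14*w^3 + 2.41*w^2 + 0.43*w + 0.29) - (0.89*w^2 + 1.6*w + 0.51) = -4.04*w^5 + 3.87*w^4 - 2.14*w^3 + 1.52*w^2 - 1.17*w - 0.22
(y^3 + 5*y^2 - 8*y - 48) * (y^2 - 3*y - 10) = y^5 + 2*y^4 - 33*y^3 - 74*y^2 + 224*y + 480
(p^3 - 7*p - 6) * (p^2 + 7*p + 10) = p^5 + 7*p^4 + 3*p^3 - 55*p^2 - 112*p - 60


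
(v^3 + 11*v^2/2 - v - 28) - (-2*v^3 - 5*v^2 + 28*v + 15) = 3*v^3 + 21*v^2/2 - 29*v - 43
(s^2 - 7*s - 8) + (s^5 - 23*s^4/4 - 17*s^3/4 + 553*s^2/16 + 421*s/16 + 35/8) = s^5 - 23*s^4/4 - 17*s^3/4 + 569*s^2/16 + 309*s/16 - 29/8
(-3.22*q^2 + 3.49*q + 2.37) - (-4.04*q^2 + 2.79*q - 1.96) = 0.82*q^2 + 0.7*q + 4.33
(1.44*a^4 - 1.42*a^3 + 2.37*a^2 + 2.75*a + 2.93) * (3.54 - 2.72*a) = -3.9168*a^5 + 8.96*a^4 - 11.4732*a^3 + 0.909800000000001*a^2 + 1.7654*a + 10.3722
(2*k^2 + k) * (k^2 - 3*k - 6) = 2*k^4 - 5*k^3 - 15*k^2 - 6*k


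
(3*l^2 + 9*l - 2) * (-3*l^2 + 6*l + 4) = -9*l^4 - 9*l^3 + 72*l^2 + 24*l - 8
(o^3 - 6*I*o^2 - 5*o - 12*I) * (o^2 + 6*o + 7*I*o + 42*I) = o^5 + 6*o^4 + I*o^4 + 37*o^3 + 6*I*o^3 + 222*o^2 - 47*I*o^2 + 84*o - 282*I*o + 504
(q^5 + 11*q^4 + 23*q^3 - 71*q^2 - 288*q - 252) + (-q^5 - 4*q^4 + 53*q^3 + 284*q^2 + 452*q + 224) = 7*q^4 + 76*q^3 + 213*q^2 + 164*q - 28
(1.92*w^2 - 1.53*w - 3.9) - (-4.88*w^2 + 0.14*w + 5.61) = 6.8*w^2 - 1.67*w - 9.51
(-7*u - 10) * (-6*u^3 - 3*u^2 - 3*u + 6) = 42*u^4 + 81*u^3 + 51*u^2 - 12*u - 60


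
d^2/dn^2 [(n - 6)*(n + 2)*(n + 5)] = 6*n + 2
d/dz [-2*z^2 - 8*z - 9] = -4*z - 8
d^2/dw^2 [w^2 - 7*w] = 2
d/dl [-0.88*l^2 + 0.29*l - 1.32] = 0.29 - 1.76*l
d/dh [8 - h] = -1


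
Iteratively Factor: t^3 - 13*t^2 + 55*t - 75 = (t - 5)*(t^2 - 8*t + 15) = (t - 5)*(t - 3)*(t - 5)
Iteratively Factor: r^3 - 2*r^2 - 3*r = (r + 1)*(r^2 - 3*r) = (r - 3)*(r + 1)*(r)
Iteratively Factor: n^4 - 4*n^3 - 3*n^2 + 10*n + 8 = (n - 4)*(n^3 - 3*n - 2) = (n - 4)*(n + 1)*(n^2 - n - 2) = (n - 4)*(n + 1)^2*(n - 2)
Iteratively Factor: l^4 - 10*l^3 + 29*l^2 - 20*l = (l)*(l^3 - 10*l^2 + 29*l - 20) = l*(l - 1)*(l^2 - 9*l + 20) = l*(l - 4)*(l - 1)*(l - 5)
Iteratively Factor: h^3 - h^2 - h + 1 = (h + 1)*(h^2 - 2*h + 1) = (h - 1)*(h + 1)*(h - 1)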